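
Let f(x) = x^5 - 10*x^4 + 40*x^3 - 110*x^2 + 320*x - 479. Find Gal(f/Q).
The polynomial f is an irreducible quintic over Q, so G = Gal(f/Q) is a transitive subgroup of S_5: one of C_5 (5T1, order 5), D_5 (5T2, order 10), F_20 (5T3, order 20), A_5 (5T4, order 60) or S_5 (5T5, order 120). The discriminant of f is 1085663503125, which is not a perfect square, so G is not contained in A_5. The transitive groups of degree 5 not contained in A_5 are: F_20 (5T3, order 20), S_5 (5T5, order 120). By Dedekind's theorem, for a prime p not dividing disc(f) the degrees of the irreducible factors of f mod p form the cycle type of an element of G. Factoring f modulo the 18 such primes p <= 73 (skipping 3, 5, 19, which divide the discriminant), each new pattern first appears at: mod 2: f = (x + 1)(x^4 + x^3 + x^2 + x + 1), pattern 4+1; mod 11: f = (x^5 + x^4 + 7x^3 + x + 5), pattern 5; mod 29: f = (x + 27)(x^2 + 10x + 15)(x^2 + 11x + 15), pattern 2+2+1; mod 41: f = (x + 13)(x + 15)(x + 20)(x + 29)(x + 36), pattern 1+1+1+1+1. No other pattern occurs in this range, so the set of observed cycle types is {4+1, 5, 2+2+1, 1+1+1+1+1}. The candidates containing elements of all these cycle types are F_20 (5T3) of order 20, S_5 (5T5) of order 120; the others are excluded. The observed types are precisely the cycle types that occur in F_20 (5T3). Each of the other remaining candidates has further cycle types, and by the Chebotarev density theorem the matching factorization patterns would occur for a proportion of primes equal to their share of the group: S_5 (5T5) additionally contains elements of type 3+2, 3+1+1, 2+1+1+1 (50 of its 120 elements, about 42% of primes). None of the 18 primes tested shows any such pattern (for each of these groups the chance of that is below 10^-4), which rules them out. Hence G = F_20 (5T3), of order 20.

5T3: F_20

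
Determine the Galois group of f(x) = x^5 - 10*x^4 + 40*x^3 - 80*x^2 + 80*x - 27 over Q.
F_20

The polynomial f is an irreducible quintic over Q, so G = Gal(f/Q) is a transitive subgroup of S_5: one of C_5 (5T1, order 5), D_5 (5T2, order 10), F_20 (5T3, order 20), A_5 (5T4, order 60) or S_5 (5T5, order 120). The discriminant of f is 1953125, which is not a perfect square, so G is not contained in A_5. The transitive groups of degree 5 not contained in A_5 are: F_20 (5T3, order 20), S_5 (5T5, order 120). By Dedekind's theorem, for a prime p not dividing disc(f) the degrees of the irreducible factors of f mod p form the cycle type of an element of G. Factoring f modulo the 18 such primes p <= 67 (skipping 5, which divides the discriminant), each new pattern first appears at: mod 2: f = (x + 1)(x^4 + x^3 + x^2 + x + 1), pattern 4+1; mod 11: f = (x^5 + x^4 + 7x^3 + 8x^2 + 3x + 6), pattern 5; mod 19: f = (x + 4)(x^2 + x + 11)(x^2 + 4x + 5), pattern 2+2+1; mod 31: f = (x + 5)(x + 12)(x + 17)(x + 23)(x + 26), pattern 1+1+1+1+1. No other pattern occurs in this range, so the set of observed cycle types is {4+1, 5, 2+2+1, 1+1+1+1+1}. The candidates containing elements of all these cycle types are F_20 (5T3) of order 20, S_5 (5T5) of order 120; the others are excluded. The observed types are precisely the cycle types that occur in F_20 (5T3). Each of the other remaining candidates has further cycle types, and by the Chebotarev density theorem the matching factorization patterns would occur for a proportion of primes equal to their share of the group: S_5 (5T5) additionally contains elements of type 3+2, 3+1+1, 2+1+1+1 (50 of its 120 elements, about 42% of primes). None of the 18 primes tested shows any such pattern (for each of these groups the chance of that is below 10^-4), which rules them out. Hence G = F_20 (5T3), of order 20.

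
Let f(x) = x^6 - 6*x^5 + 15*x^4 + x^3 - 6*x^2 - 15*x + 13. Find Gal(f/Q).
(S_3 x S_3) : C_2, the group 6T13 of order 72

The polynomial f is an irreducible sextic over Q, so G = Gal(f/Q) is one of the 16 transitive subgroups 6T1, ..., 6T16 of S_6. The discriminant of f is -2573642648187, which is not a perfect square, so G is not contained in A_6. The transitive groups of degree 6 not contained in A_6 are: C_6 (6T1, order 6), S_3 (6T2, order 6), D_6 (6T3, order 12), C_3 x S_3 (6T5, order 18), A_4 x C_2 (6T6, order 24), S_4 (6T8, order 24), S_3 x S_3 (6T9, order 36), S_4 x C_2 (6T11, order 48), (S_3 x S_3) : C_2 (6T13, order 72), PGL(2,5) (6T14, order 120), S_6 (6T16, order 720). By Dedekind's theorem, for a prime p not dividing disc(f) the degrees of the irreducible factors of f mod p form the cycle type of an element of G. Factoring f modulo the 26 such primes p <= 127 (skipping 3, 13, 17, 41, 43, which divide the discriminant), each new pattern first appears at: mod 2: f = (x^6 + x^4 + x^3 + x + 1), pattern 6; mod 7: f = (x + 4)(x^2 + 4x + 5)(x^3 + x + 1), pattern 3+2+1; mod 11: f = (x^2 + 1)(x^4 + 5x^3 + 3x^2 + 7x + 2), pattern 4+2; mod 31: f = (x + 3)(x + 22)(x^2 + 15x + 30)(x^2 + 16x + 20), pattern 2+2+1+1; mod 61: f = (x + 6)(x + 31)(x + 48)(x + 58)(x^2 + 34x + 34), pattern 2+1+1+1+1; mod 97: f = (x + 6)(x + 61)(x + 72)(x^3 + 49x^2 + 42x + 39), pattern 3+1+1+1; mod 113: f = (x^2 + 6x + 63)(x^2 + 36x + 40)(x^2 + 65x + 17), pattern 2+2+2; mod 127: f = (x^3 + 46x^2 + 75x + 23)(x^3 + 75x^2 + 46x + 111), pattern 3+3. No other pattern occurs in this range, so the set of observed cycle types is {6, 3+2+1, 4+2, 2+2+1+1, 2+1+1+1+1, 3+1+1+1, 2+2+2, 3+3}. The candidates containing elements of all these cycle types are (S_3 x S_3) : C_2 (6T13) of order 72, S_6 (6T16) of order 720; the others are excluded. The observed types are precisely the cycle types that occur in (S_3 x S_3) : C_2 (6T13) (apart from the identity). Each of the other remaining candidates has further cycle types, and by the Chebotarev density theorem the matching factorization patterns would occur for a proportion of primes equal to their share of the group: S_6 (6T16) additionally contains elements of type 5+1, 4+1+1 (234 of its 720 elements, about 32% of primes). None of the 26 primes tested shows any such pattern (for each of these groups the chance of that is below 10^-4), which rules them out. Hence G = (S_3 x S_3) : C_2 (6T13), of order 72.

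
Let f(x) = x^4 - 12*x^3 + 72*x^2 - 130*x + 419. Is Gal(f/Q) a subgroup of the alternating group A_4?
No

The polynomial is irreducible of degree 4 over Q. Its discriminant is 20515069904, which is not a perfect square. A Galois group lies in the alternating group exactly when the discriminant is a square in Q, so the Galois group (S_4) is not contained in A_4.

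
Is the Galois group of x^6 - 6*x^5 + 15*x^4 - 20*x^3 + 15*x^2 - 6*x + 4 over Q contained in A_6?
No

The polynomial is irreducible of degree 6 over Q. Its discriminant is -11337408, which is not a perfect square. A Galois group lies in the alternating group exactly when the discriminant is a square in Q, so the Galois group (S_3) is not contained in A_6.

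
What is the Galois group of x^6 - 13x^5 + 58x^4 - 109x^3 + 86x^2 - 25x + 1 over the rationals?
S_3 (also written S3)

The polynomial f is an irreducible sextic over Q, so G = Gal(f/Q) is one of the 16 transitive subgroups 6T1, ..., 6T16 of S_6. The discriminant of f is 324179200, which is not a perfect square, so G is not contained in A_6. The transitive groups of degree 6 not contained in A_6 are: C_6 (6T1, order 6), S_3 (6T2, order 6), D_6 (6T3, order 12), C_3 x S_3 (6T5, order 18), A_4 x C_2 (6T6, order 24), S_4 (6T8, order 24), S_3 x S_3 (6T9, order 36), S_4 x C_2 (6T11, order 48), (S_3 x S_3) : C_2 (6T13, order 72), PGL(2,5) (6T14, order 120), S_6 (6T16, order 720). By Dedekind's theorem, for a prime p not dividing disc(f) the degrees of the irreducible factors of f mod p form the cycle type of an element of G. Factoring f modulo the 23 such primes p <= 101 (skipping 2, 5, 37, which divide the discriminant), each new pattern first appears at: mod 3: f = (x^3 + 2x + 2)(x^3 + 2x^2 + 2x + 2), pattern 3+3; mod 13: f = (x^2 + 2x + 9)(x^2 + 2x + 12)(x^2 + 9x + 10), pattern 2+2+2; mod 67: f = (x + 11)(x + 38)(x + 41)(x + 44)(x + 58)(x + 63), pattern 1+1+1+1+1+1. No other pattern occurs in this range, so the set of observed cycle types is {3+3, 2+2+2, 1+1+1+1+1+1}. The candidates containing elements of all these cycle types are C_6 (6T1) of order 6, S_3 (6T2) of order 6, D_6 (6T3) of order 12, C_3 x S_3 (6T5) of order 18, A_4 x C_2 (6T6) of order 24, S_4 (6T8) of order 24, S_3 x S_3 (6T9) of order 36, S_4 x C_2 (6T11) of order 48, (S_3 x S_3) : C_2 (6T13) of order 72, PGL(2,5) (6T14) of order 120, S_6 (6T16) of order 720; the others are excluded. The observed types are precisely the cycle types that occur in S_3 (6T2). Each of the other remaining candidates has further cycle types, and by the Chebotarev density theorem the matching factorization patterns would occur for a proportion of primes equal to their share of the group: C_6 (6T1) additionally contains elements of type 6 (2 of its 6 elements, about 33% of primes); D_6 (6T3) additionally contains elements of type 6, 2+2+1+1 (5 of its 12 elements, about 42% of primes); C_3 x S_3 (6T5) additionally contains elements of type 6, 3+1+1+1 (10 of its 18 elements, about 56% of primes); A_4 x C_2 (6T6) additionally contains elements of type 6, 2+2+1+1, 2+1+1+1+1 (14 of its 24 elements, about 58% of primes); S_4 (6T8) additionally contains elements of type 4+1+1, 2+2+1+1 (9 of its 24 elements, about 38% of primes); S_3 x S_3 (6T9) additionally contains elements of type 6, 3+1+1+1, 2+2+1+1 (25 of its 36 elements, about 69% of primes); S_4 x C_2 (6T11) additionally contains elements of type 6, 4+2, 4+1+1, 2+2+1+1, 2+1+1+1+1 (32 of its 48 elements, about 67% of primes); (S_3 x S_3) : C_2 (6T13) additionally contains elements of type 6, 4+2, 3+2+1, 3+1+1+1, 2+2+1+1, 2+1+1+1+1 (61 of its 72 elements, about 85% of primes); PGL(2,5) (6T14) additionally contains elements of type 6, 5+1, 4+1+1, 2+2+1+1 (89 of its 120 elements, about 74% of primes); S_6 (6T16) additionally contains elements of type 6, 5+1, 4+2, 4+1+1, 3+2+1, 3+1+1+1, 2+2+1+1, 2+1+1+1+1 (664 of its 720 elements, about 92% of primes). None of the 23 primes tested shows any such pattern (for each of these groups the chance of that is below 10^-4), which rules them out. Hence G = S_3 (6T2), of order 6.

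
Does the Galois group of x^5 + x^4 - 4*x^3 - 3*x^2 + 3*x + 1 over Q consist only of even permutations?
Yes

The polynomial is irreducible of degree 5 over Q. Its discriminant is 14641 = 121^2, a perfect square. A Galois group lies in the alternating group exactly when the discriminant is a square in Q, so the Galois group (C_5) is contained in A_5.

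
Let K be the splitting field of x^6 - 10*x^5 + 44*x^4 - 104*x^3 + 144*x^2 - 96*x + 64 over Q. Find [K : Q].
The degree of the splitting field over Q equals the order of the Galois group, so first determine the group. The polynomial f is an irreducible sextic over Q, so G = Gal(f/Q) is one of the 16 transitive subgroups 6T1, ..., 6T16 of S_6. The discriminant of f is -18046378835968, which is not a perfect square, so G is not contained in A_6. The transitive groups of degree 6 not contained in A_6 are: C_6 (6T1, order 6), S_3 (6T2, order 6), D_6 (6T3, order 12), C_3 x S_3 (6T5, order 18), A_4 x C_2 (6T6, order 24), S_4 (6T8, order 24), S_3 x S_3 (6T9, order 36), S_4 x C_2 (6T11, order 48), (S_3 x S_3) : C_2 (6T13, order 72), PGL(2,5) (6T14, order 120), S_6 (6T16, order 720). By Dedekind's theorem, for a prime p not dividing disc(f) the degrees of the irreducible factors of f mod p form the cycle type of an element of G. Factoring f modulo the 37 such primes p <= 167 (skipping 2, 7, which divide the discriminant), each new pattern first appears at: mod 3: f = (x^6 + 2x^5 + 2x^4 + x^3 + 1), pattern 6; mod 11: f = (x^3 + 4x^2 + 10x + 3)(x^3 + 8x^2 + 2x + 3), pattern 3+3; mod 13: f = (x^2 + 2x + 9)(x^2 + 6x + 1)(x^2 + 8x + 10), pattern 2+2+2; mod 29: f = (x + 6)(x + 8)(x + 10)(x + 13)(x + 16)(x + 24), pattern 1+1+1+1+1+1. No other pattern occurs in this range, so the set of observed cycle types is {6, 3+3, 2+2+2, 1+1+1+1+1+1}. The candidates containing elements of all these cycle types are C_6 (6T1) of order 6, D_6 (6T3) of order 12, C_3 x S_3 (6T5) of order 18, A_4 x C_2 (6T6) of order 24, S_3 x S_3 (6T9) of order 36, S_4 x C_2 (6T11) of order 48, (S_3 x S_3) : C_2 (6T13) of order 72, PGL(2,5) (6T14) of order 120, S_6 (6T16) of order 720; the others are excluded. The observed types are precisely the cycle types that occur in C_6 (6T1). Each of the other remaining candidates has further cycle types, and by the Chebotarev density theorem the matching factorization patterns would occur for a proportion of primes equal to their share of the group: D_6 (6T3) additionally contains elements of type 2+2+1+1 (3 of its 12 elements, about 25% of primes); C_3 x S_3 (6T5) additionally contains elements of type 3+1+1+1 (4 of its 18 elements, about 22% of primes); A_4 x C_2 (6T6) additionally contains elements of type 2+2+1+1, 2+1+1+1+1 (6 of its 24 elements, about 25% of primes); S_3 x S_3 (6T9) additionally contains elements of type 3+1+1+1, 2+2+1+1 (13 of its 36 elements, about 36% of primes); S_4 x C_2 (6T11) additionally contains elements of type 4+2, 4+1+1, 2+2+1+1, 2+1+1+1+1 (24 of its 48 elements, about 50% of primes); (S_3 x S_3) : C_2 (6T13) additionally contains elements of type 4+2, 3+2+1, 3+1+1+1, 2+2+1+1, 2+1+1+1+1 (49 of its 72 elements, about 68% of primes); PGL(2,5) (6T14) additionally contains elements of type 5+1, 4+1+1, 2+2+1+1 (69 of its 120 elements, about 58% of primes); S_6 (6T16) additionally contains elements of type 5+1, 4+2, 4+1+1, 3+2+1, 3+1+1+1, 2+2+1+1, 2+1+1+1+1 (544 of its 720 elements, about 76% of primes). None of the 37 primes tested shows any such pattern (for each of these groups the chance of that is below 10^-4), which rules them out. Hence G = C_6 (6T1), of order 6. The Galois group C_6 (6T1) has order 6, so the splitting field has degree 6 over Q.

6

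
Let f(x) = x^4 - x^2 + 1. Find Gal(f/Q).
The polynomial is an irreducible quartic over Q and its discriminant is 144 = 12^2, a perfect square, so the Galois group is contained in A_4. The resolvent cubic y^3 + y^2 - 4*y - 4 splits completely over Q, which gives the Klein four-group V_4.

V_4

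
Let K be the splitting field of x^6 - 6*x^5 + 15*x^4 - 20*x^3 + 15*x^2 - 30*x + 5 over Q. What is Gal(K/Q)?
6T15: A_6

The polynomial f is an irreducible sextic over Q, so G = Gal(f/Q) is one of the 16 transitive subgroups 6T1, ..., 6T16 of S_6. The discriminant of f is 746496000000 = 864000^2, a perfect square, so G is contained in A_6. The transitive groups of degree 6 contained in A_6 are: A_4 (6T4, order 12), S_4 (6T7, order 24), (C_3 x C_3) : C_4 (6T10, order 36), PSL(2,5) (6T12, order 60), A_6 (6T15, order 360). By Dedekind's theorem, for a prime p not dividing disc(f) the degrees of the irreducible factors of f mod p form the cycle type of an element of G. Factoring f modulo the 6 such primes p <= 23 (skipping 2, 3, 5, which divide the discriminant), each new pattern first appears at: mod 7: f = (x + 3)(x^5 + 5x^4 + x^2 + 5x + 4), pattern 5+1; mod 23: f = (x + 1)(x + 10)(x + 15)(x^3 + 14x^2 + 5x + 10), pattern 3+1+1+1. No other pattern occurs in this range, so the set of observed cycle types is {5+1, 3+1+1+1}. Among the candidates above, the only group containing elements of all these cycle types is A_6 (6T15) — each of A_4 (6T4), S_4 (6T7), (C_3 x C_3) : C_4 (6T10), PSL(2,5) (6T12) lacks at least one of them. Hence G = A_6 (6T15), of order 360.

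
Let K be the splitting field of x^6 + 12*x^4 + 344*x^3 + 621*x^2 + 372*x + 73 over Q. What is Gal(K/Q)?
The polynomial f is an irreducible sextic over Q, so G = Gal(f/Q) is one of the 16 transitive subgroups 6T1, ..., 6T16 of S_6. The discriminant of f is -1265179939919424, which is not a perfect square, so G is not contained in A_6. The transitive groups of degree 6 not contained in A_6 are: C_6 (6T1, order 6), S_3 (6T2, order 6), D_6 (6T3, order 12), C_3 x S_3 (6T5, order 18), A_4 x C_2 (6T6, order 24), S_4 (6T8, order 24), S_3 x S_3 (6T9, order 36), S_4 x C_2 (6T11, order 48), (S_3 x S_3) : C_2 (6T13, order 72), PGL(2,5) (6T14, order 120), S_6 (6T16, order 720). By Dedekind's theorem, for a prime p not dividing disc(f) the degrees of the irreducible factors of f mod p form the cycle type of an element of G. Factoring f modulo the 33 such primes p <= 157 (skipping 2, 3, 19, 107, which divide the discriminant), each new pattern first appears at: mod 5: f = (x^3 + 2x^2 + x + 4)(x^3 + 3x^2 + 2), pattern 3+3; mod 7: f = (x^6 + 5x^4 + x^3 + 5x^2 + x + 3), pattern 6; mod 17: f = (x + 5)(x + 13)(x^2 + 5x + 13)(x^2 + 11x + 16), pattern 2+2+1+1; mod 71: f = (x^2 + 7x + 59)(x^2 + 22x + 68)(x^2 + 42x + 4), pattern 2+2+2; mod 127: f = (x + 18)(x + 24)(x + 65)(x + 114)(x^2 + 33x + 92), pattern 2+1+1+1+1. No other pattern occurs in this range, so the set of observed cycle types is {3+3, 6, 2+2+1+1, 2+2+2, 2+1+1+1+1}. The candidates containing elements of all these cycle types are A_4 x C_2 (6T6) of order 24, S_4 x C_2 (6T11) of order 48, (S_3 x S_3) : C_2 (6T13) of order 72, S_6 (6T16) of order 720; the others are excluded. The observed types are precisely the cycle types that occur in A_4 x C_2 (6T6) (apart from the identity). Each of the other remaining candidates has further cycle types, and by the Chebotarev density theorem the matching factorization patterns would occur for a proportion of primes equal to their share of the group: S_4 x C_2 (6T11) additionally contains elements of type 4+2, 4+1+1 (12 of its 48 elements, about 25% of primes); (S_3 x S_3) : C_2 (6T13) additionally contains elements of type 4+2, 3+2+1, 3+1+1+1 (34 of its 72 elements, about 47% of primes); S_6 (6T16) additionally contains elements of type 5+1, 4+2, 4+1+1, 3+2+1, 3+1+1+1 (484 of its 720 elements, about 67% of primes). None of the 33 primes tested shows any such pattern (for each of these groups the chance of that is below 10^-4), which rules them out. Hence G = A_4 x C_2 (6T6), of order 24.

6T6: A_4 x C_2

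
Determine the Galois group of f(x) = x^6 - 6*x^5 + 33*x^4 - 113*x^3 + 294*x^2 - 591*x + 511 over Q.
C_3 x S_3 (order 18)

The polynomial f is an irreducible sextic over Q, so G = Gal(f/Q) is one of the 16 transitive subgroups 6T1, ..., 6T16 of S_6. The discriminant of f is -401254544639403, which is not a perfect square, so G is not contained in A_6. The transitive groups of degree 6 not contained in A_6 are: C_6 (6T1, order 6), S_3 (6T2, order 6), D_6 (6T3, order 12), C_3 x S_3 (6T5, order 18), A_4 x C_2 (6T6, order 24), S_4 (6T8, order 24), S_3 x S_3 (6T9, order 36), S_4 x C_2 (6T11, order 48), (S_3 x S_3) : C_2 (6T13, order 72), PGL(2,5) (6T14, order 120), S_6 (6T16, order 720). By Dedekind's theorem, for a prime p not dividing disc(f) the degrees of the irreducible factors of f mod p form the cycle type of an element of G. Factoring f modulo the 33 such primes p <= 151 (skipping 3, 7, 13, which divide the discriminant), each new pattern first appears at: mod 2: f = (x^6 + x^4 + x^3 + x + 1), pattern 6; mod 17: f = (x^2 + 4x + 1)(x^2 + 8x + 5)(x^2 + 16x + 7), pattern 2+2+2; mod 19: f = (x^3 + 16x^2 + 11)(x^3 + 16x^2 + 5x + 5), pattern 3+3; mod 31: f = (x + 2)(x + 8)(x + 18)(x^3 + 28x^2 + 14x + 12), pattern 3+1+1+1; mod 73: f = (x)(x + 10)(x + 16)(x + 22)(x + 44)(x + 48), pattern 1+1+1+1+1+1. No other pattern occurs in this range, so the set of observed cycle types is {6, 2+2+2, 3+3, 3+1+1+1, 1+1+1+1+1+1}. The candidates containing elements of all these cycle types are C_3 x S_3 (6T5) of order 18, S_3 x S_3 (6T9) of order 36, (S_3 x S_3) : C_2 (6T13) of order 72, S_6 (6T16) of order 720; the others are excluded. The observed types are precisely the cycle types that occur in C_3 x S_3 (6T5). Each of the other remaining candidates has further cycle types, and by the Chebotarev density theorem the matching factorization patterns would occur for a proportion of primes equal to their share of the group: S_3 x S_3 (6T9) additionally contains elements of type 2+2+1+1 (9 of its 36 elements, about 25% of primes); (S_3 x S_3) : C_2 (6T13) additionally contains elements of type 4+2, 3+2+1, 2+2+1+1, 2+1+1+1+1 (45 of its 72 elements, about 62% of primes); S_6 (6T16) additionally contains elements of type 5+1, 4+2, 4+1+1, 3+2+1, 2+2+1+1, 2+1+1+1+1 (504 of its 720 elements, about 70% of primes). None of the 33 primes tested shows any such pattern (for each of these groups the chance of that is below 10^-4), which rules them out. Hence G = C_3 x S_3 (6T5), of order 18.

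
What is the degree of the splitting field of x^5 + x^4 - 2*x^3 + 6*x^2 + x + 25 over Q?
The degree of the splitting field over Q equals the order of the Galois group, so first determine the group. The polynomial f is an irreducible quintic over Q, so G = Gal(f/Q) is a transitive subgroup of S_5: one of C_5 (5T1, order 5), D_5 (5T2, order 10), F_20 (5T3, order 20), A_5 (5T4, order 60) or S_5 (5T5, order 120). The discriminant of f is 2316304384 = 48128^2, a perfect square, so G is contained in A_5. The transitive groups of degree 5 contained in A_5 are: C_5 (5T1, order 5), D_5 (5T2, order 10), A_5 (5T4, order 60). By Dedekind's theorem, for a prime p not dividing disc(f) the degrees of the irreducible factors of f mod p form the cycle type of an element of G. Factoring f modulo the 23 such primes p <= 97 (skipping 2, 47, which divide the discriminant), each new pattern first appears at: mod 3: f = (x^5 + x^4 + x^3 + x + 1), pattern 5; mod 5: f = (x)(x^2 + 2x + 3)(x^2 + 4x + 2), pattern 2+2+1; mod 83: f = (x + 13)(x + 26)(x + 64)(x + 66)(x + 81), pattern 1+1+1+1+1. No other pattern occurs in this range, so the set of observed cycle types is {5, 2+2+1, 1+1+1+1+1}. The candidates containing elements of all these cycle types are D_5 (5T2) of order 10, A_5 (5T4) of order 60; the others are excluded. The observed types are precisely the cycle types that occur in D_5 (5T2). Each of the other remaining candidates has further cycle types, and by the Chebotarev density theorem the matching factorization patterns would occur for a proportion of primes equal to their share of the group: A_5 (5T4) additionally contains elements of type 3+1+1 (20 of its 60 elements, about 33% of primes). None of the 23 primes tested shows any such pattern (for each of these groups the chance of that is below 10^-4), which rules them out. Hence G = D_5 (5T2), of order 10. The Galois group D_5 (5T2) has order 10, so the splitting field has degree 10 over Q.

10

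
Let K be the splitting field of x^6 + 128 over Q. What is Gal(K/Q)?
D_6, the dihedral group of order 12

The polynomial f is an irreducible sextic over Q, so G = Gal(f/Q) is one of the 16 transitive subgroups 6T1, ..., 6T16 of S_6. The discriminant of f is -1603087953297408, which is not a perfect square, so G is not contained in A_6. The transitive groups of degree 6 not contained in A_6 are: C_6 (6T1, order 6), S_3 (6T2, order 6), D_6 (6T3, order 12), C_3 x S_3 (6T5, order 18), A_4 x C_2 (6T6, order 24), S_4 (6T8, order 24), S_3 x S_3 (6T9, order 36), S_4 x C_2 (6T11, order 48), (S_3 x S_3) : C_2 (6T13, order 72), PGL(2,5) (6T14, order 120), S_6 (6T16, order 720). By Dedekind's theorem, for a prime p not dividing disc(f) the degrees of the irreducible factors of f mod p form the cycle type of an element of G. Factoring f modulo the 79 such primes p <= 419 (skipping 2, 3, which divide the discriminant), each new pattern first appears at: mod 5: f = (x^2 + 2)(x^2 + x + 2)(x^2 + 4x + 2), pattern 2+2+2; mod 7: f = (x^6 + 2), pattern 6; mod 11: f = (x + 4)(x + 7)(x^2 + 4x + 5)(x^2 + 7x + 5), pattern 2+2+1+1; mod 19: f = (x^3 + 9)(x^3 + 10), pattern 3+3; mod 43: f = (x + 1)(x + 6)(x + 7)(x + 36)(x + 37)(x + 42), pattern 1+1+1+1+1+1. No other pattern occurs in this range, so the set of observed cycle types is {2+2+2, 6, 2+2+1+1, 3+3, 1+1+1+1+1+1}. The candidates containing elements of all these cycle types are D_6 (6T3) of order 12, A_4 x C_2 (6T6) of order 24, S_3 x S_3 (6T9) of order 36, S_4 x C_2 (6T11) of order 48, (S_3 x S_3) : C_2 (6T13) of order 72, PGL(2,5) (6T14) of order 120, S_6 (6T16) of order 720; the others are excluded. The observed types are precisely the cycle types that occur in D_6 (6T3). Each of the other remaining candidates has further cycle types, and by the Chebotarev density theorem the matching factorization patterns would occur for a proportion of primes equal to their share of the group: A_4 x C_2 (6T6) additionally contains elements of type 2+1+1+1+1 (3 of its 24 elements, about 12% of primes); S_3 x S_3 (6T9) additionally contains elements of type 3+1+1+1 (4 of its 36 elements, about 11% of primes); S_4 x C_2 (6T11) additionally contains elements of type 4+2, 4+1+1, 2+1+1+1+1 (15 of its 48 elements, about 31% of primes); (S_3 x S_3) : C_2 (6T13) additionally contains elements of type 4+2, 3+2+1, 3+1+1+1, 2+1+1+1+1 (40 of its 72 elements, about 56% of primes); PGL(2,5) (6T14) additionally contains elements of type 5+1, 4+1+1 (54 of its 120 elements, about 45% of primes); S_6 (6T16) additionally contains elements of type 5+1, 4+2, 4+1+1, 3+2+1, 3+1+1+1, 2+1+1+1+1 (499 of its 720 elements, about 69% of primes). None of the 79 primes tested shows any such pattern (for each of these groups the chance of that is below 10^-4), which rules them out. Hence G = D_6 (6T3), of order 12.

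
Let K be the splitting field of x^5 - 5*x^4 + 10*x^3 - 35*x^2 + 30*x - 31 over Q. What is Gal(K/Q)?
The polynomial f is an irreducible quintic over Q, so G = Gal(f/Q) is a transitive subgroup of S_5: one of C_5 (5T1, order 5), D_5 (5T2, order 10), F_20 (5T3, order 20), A_5 (5T4, order 60) or S_5 (5T5, order 120). The discriminant of f is 12189453125, which is not a perfect square, so G is not contained in A_5. The transitive groups of degree 5 not contained in A_5 are: F_20 (5T3, order 20), S_5 (5T5, order 120). By Dedekind's theorem, for a prime p not dividing disc(f) the degrees of the irreducible factors of f mod p form the cycle type of an element of G. Factoring f modulo the 18 such primes p <= 67 (skipping 5, which divides the discriminant), each new pattern first appears at: mod 2: f = (x + 1)(x^4 + x + 1), pattern 4+1; mod 11: f = (x^5 + 6x^4 + 10x^3 + 9x^2 + 8x + 2), pattern 5; mod 19: f = (x + 14)(x^2 + 2x + 8)(x^2 + 17x + 6), pattern 2+2+1; mod 31: f = (x)(x + 5)(x + 6)(x + 22)(x + 24), pattern 1+1+1+1+1. No other pattern occurs in this range, so the set of observed cycle types is {4+1, 5, 2+2+1, 1+1+1+1+1}. The candidates containing elements of all these cycle types are F_20 (5T3) of order 20, S_5 (5T5) of order 120; the others are excluded. The observed types are precisely the cycle types that occur in F_20 (5T3). Each of the other remaining candidates has further cycle types, and by the Chebotarev density theorem the matching factorization patterns would occur for a proportion of primes equal to their share of the group: S_5 (5T5) additionally contains elements of type 3+2, 3+1+1, 2+1+1+1 (50 of its 120 elements, about 42% of primes). None of the 18 primes tested shows any such pattern (for each of these groups the chance of that is below 10^-4), which rules them out. Hence G = F_20 (5T3), of order 20.

F_20 (order 20)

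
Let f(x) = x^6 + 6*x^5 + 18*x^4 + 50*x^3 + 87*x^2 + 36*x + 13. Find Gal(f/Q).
The polynomial f is an irreducible sextic over Q, so G = Gal(f/Q) is one of the 16 transitive subgroups 6T1, ..., 6T16 of S_6. The discriminant of f is -28010528989632, which is not a perfect square, so G is not contained in A_6. The transitive groups of degree 6 not contained in A_6 are: C_6 (6T1, order 6), S_3 (6T2, order 6), D_6 (6T3, order 12), C_3 x S_3 (6T5, order 18), A_4 x C_2 (6T6, order 24), S_4 (6T8, order 24), S_3 x S_3 (6T9, order 36), S_4 x C_2 (6T11, order 48), (S_3 x S_3) : C_2 (6T13, order 72), PGL(2,5) (6T14, order 120), S_6 (6T16, order 720). By Dedekind's theorem, for a prime p not dividing disc(f) the degrees of the irreducible factors of f mod p form the cycle type of an element of G. Factoring f modulo the 21 such primes p <= 89 (skipping 2, 3, 7, which divide the discriminant), each new pattern first appears at: mod 5: f = (x^6 + x^5 + 3x^4 + 2x^2 + x + 3), pattern 6; mod 11: f = (x + 5)(x^5 + x^4 + 2x^3 + 7x^2 + 8x + 7), pattern 5+1; mod 13: f = (x)(x + 6)(x^4 + 5x^2 + 7x + 6), pattern 4+1+1; mod 23: f = (x + 4)(x + 17)(x^2 + x + 9)(x^2 + 7x + 19), pattern 2+2+1+1; mod 43: f = (x^3 + 3x^2 + 3x + 32)(x^3 + 3x^2 + 6x + 34), pattern 3+3; mod 61: f = (x^2 + 30x + 35)(x^2 + 48x + 6)(x^2 + 50x + 5), pattern 2+2+2. No other pattern occurs in this range, so the set of observed cycle types is {6, 5+1, 4+1+1, 2+2+1+1, 3+3, 2+2+2}. The candidates containing elements of all these cycle types are PGL(2,5) (6T14) of order 120, S_6 (6T16) of order 720; the others are excluded. The observed types are precisely the cycle types that occur in PGL(2,5) (6T14) (apart from the identity). Each of the other remaining candidates has further cycle types, and by the Chebotarev density theorem the matching factorization patterns would occur for a proportion of primes equal to their share of the group: S_6 (6T16) additionally contains elements of type 4+2, 3+2+1, 3+1+1+1, 2+1+1+1+1 (265 of its 720 elements, about 37% of primes). None of the 21 primes tested shows any such pattern (for each of these groups the chance of that is below 10^-4), which rules them out. Hence G = PGL(2,5) (6T14), of order 120.

PGL(2,5), S_5 acting on 6 points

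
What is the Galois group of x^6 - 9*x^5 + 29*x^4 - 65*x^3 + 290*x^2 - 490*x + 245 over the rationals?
(C_3 x C_3) : C_4

The polynomial f is an irreducible sextic over Q, so G = Gal(f/Q) is one of the 16 transitive subgroups 6T1, ..., 6T16 of S_6. The discriminant of f is 598116723780625 = 24456425^2, a perfect square, so G is contained in A_6. The transitive groups of degree 6 contained in A_6 are: A_4 (6T4, order 12), S_4 (6T7, order 24), (C_3 x C_3) : C_4 (6T10, order 36), PSL(2,5) (6T12, order 60), A_6 (6T15, order 360). By Dedekind's theorem, for a prime p not dividing disc(f) the degrees of the irreducible factors of f mod p form the cycle type of an element of G. Factoring f modulo the 21 such primes p <= 101 (skipping 5, 7, 29, 61, 79, which divide the discriminant), each new pattern first appears at: mod 2: f = (x^2 + x + 1)(x^4 + x + 1), pattern 4+2; mod 11: f = (x^3 + 7x + 2)(x^3 + 2x^2 + 7), pattern 3+3; mod 19: f = (x + 11)(x + 13)(x^2 + 7x + 3)(x^2 + 17x + 5), pattern 2+2+1+1; mod 101: f = (x + 22)(x + 70)(x + 94)(x^3 + 7x^2 + 53x + 39), pattern 3+1+1+1. No other pattern occurs in this range, so the set of observed cycle types is {4+2, 3+3, 2+2+1+1, 3+1+1+1}. The candidates containing elements of all these cycle types are (C_3 x C_3) : C_4 (6T10) of order 36, A_6 (6T15) of order 360; the others are excluded. The observed types are precisely the cycle types that occur in (C_3 x C_3) : C_4 (6T10) (apart from the identity). Each of the other remaining candidates has further cycle types, and by the Chebotarev density theorem the matching factorization patterns would occur for a proportion of primes equal to their share of the group: A_6 (6T15) additionally contains elements of type 5+1 (144 of its 360 elements, about 40% of primes). None of the 21 primes tested shows any such pattern (for each of these groups the chance of that is below 10^-4), which rules them out. Hence G = (C_3 x C_3) : C_4 (6T10), of order 36.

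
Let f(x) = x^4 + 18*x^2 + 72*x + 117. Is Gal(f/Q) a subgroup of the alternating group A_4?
The polynomial is irreducible of degree 4 over Q. Its discriminant is 764411904 = 27648^2, a perfect square. A Galois group lies in the alternating group exactly when the discriminant is a square in Q, so the Galois group (V_4) is contained in A_4.

Yes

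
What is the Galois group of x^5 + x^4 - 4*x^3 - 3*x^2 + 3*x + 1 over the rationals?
The polynomial f is an irreducible quintic over Q, so G = Gal(f/Q) is a transitive subgroup of S_5: one of C_5 (5T1, order 5), D_5 (5T2, order 10), F_20 (5T3, order 20), A_5 (5T4, order 60) or S_5 (5T5, order 120). The discriminant of f is 14641 = 121^2, a perfect square, so G is contained in A_5. The transitive groups of degree 5 contained in A_5 are: C_5 (5T1, order 5), D_5 (5T2, order 10), A_5 (5T4, order 60). By Dedekind's theorem, for a prime p not dividing disc(f) the degrees of the irreducible factors of f mod p form the cycle type of an element of G. Factoring f modulo the 14 such primes p <= 47 (skipping 11, which divides the discriminant), each new pattern first appears at: mod 2: f = (x^5 + x^4 + x^2 + x + 1), pattern 5; mod 23: f = (x + 9)(x + 12)(x + 13)(x + 17)(x + 19), pattern 1+1+1+1+1. No other pattern occurs in this range, so the set of observed cycle types is {5, 1+1+1+1+1}. The candidates containing elements of all these cycle types are C_5 (5T1) of order 5, D_5 (5T2) of order 10, A_5 (5T4) of order 60; the others are excluded. The observed types are precisely the cycle types that occur in C_5 (5T1). Each of the other remaining candidates has further cycle types, and by the Chebotarev density theorem the matching factorization patterns would occur for a proportion of primes equal to their share of the group: D_5 (5T2) additionally contains elements of type 2+2+1 (5 of its 10 elements, about 50% of primes); A_5 (5T4) additionally contains elements of type 3+1+1, 2+2+1 (35 of its 60 elements, about 58% of primes). None of the 14 primes tested shows any such pattern (for each of these groups the chance of that is below 10^-4), which rules them out. Hence G = C_5 (5T1), of order 5.

C_5 (order 5)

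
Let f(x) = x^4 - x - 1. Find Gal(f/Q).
The polynomial is an irreducible quartic over Q and its discriminant is -283, which is not a perfect square, so the Galois group is not contained in A_4. The resolvent cubic y^3 + 4*y - 1 is irreducible over Q. An irreducible resolvent with non-square discriminant gives S_4.

S_4 (order 24)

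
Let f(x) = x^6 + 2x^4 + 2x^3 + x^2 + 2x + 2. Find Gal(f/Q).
(S_3 x S_3) : C_2, the group 6T13 of order 72

The polynomial f is an irreducible sextic over Q, so G = Gal(f/Q) is one of the 16 transitive subgroups 6T1, ..., 6T16 of S_6. The discriminant of f is -187648, which is not a perfect square, so G is not contained in A_6. The transitive groups of degree 6 not contained in A_6 are: C_6 (6T1, order 6), S_3 (6T2, order 6), D_6 (6T3, order 12), C_3 x S_3 (6T5, order 18), A_4 x C_2 (6T6, order 24), S_4 (6T8, order 24), S_3 x S_3 (6T9, order 36), S_4 x C_2 (6T11, order 48), (S_3 x S_3) : C_2 (6T13, order 72), PGL(2,5) (6T14, order 120), S_6 (6T16, order 720). By Dedekind's theorem, for a prime p not dividing disc(f) the degrees of the irreducible factors of f mod p form the cycle type of an element of G. Factoring f modulo the 29 such primes p <= 113 (skipping 2, which divides the discriminant), each new pattern first appears at: mod 3: f = (x^6 + 2x^4 + 2x^3 + x^2 + 2x + 2), pattern 6; mod 5: f = (x + 4)(x^2 + x + 2)(x^3 + x + 4), pattern 3+2+1; mod 7: f = (x^2 + 6x + 6)(x^4 + x^3 + 4x^2 + 5), pattern 4+2; mod 17: f = (x^3 + x + 5)(x^3 + x + 14), pattern 3+3; mod 19: f = (x^2 + 10x + 7)(x^2 + 12x + 5)(x^2 + 16x + 12), pattern 2+2+2; mod 37: f = (x + 21)(x + 34)(x^2 + 3x + 10)(x^2 + 16x + 35), pattern 2+2+1+1; mod 41: f = (x + 2)(x + 17)(x + 22)(x^3 + x + 33), pattern 3+1+1+1; mod 113: f = (x + 11)(x + 21)(x + 23)(x + 79)(x^2 + 92x + 103), pattern 2+1+1+1+1. No other pattern occurs in this range, so the set of observed cycle types is {6, 3+2+1, 4+2, 3+3, 2+2+2, 2+2+1+1, 3+1+1+1, 2+1+1+1+1}. The candidates containing elements of all these cycle types are (S_3 x S_3) : C_2 (6T13) of order 72, S_6 (6T16) of order 720; the others are excluded. The observed types are precisely the cycle types that occur in (S_3 x S_3) : C_2 (6T13) (apart from the identity). Each of the other remaining candidates has further cycle types, and by the Chebotarev density theorem the matching factorization patterns would occur for a proportion of primes equal to their share of the group: S_6 (6T16) additionally contains elements of type 5+1, 4+1+1 (234 of its 720 elements, about 32% of primes). None of the 29 primes tested shows any such pattern (for each of these groups the chance of that is below 10^-4), which rules them out. Hence G = (S_3 x S_3) : C_2 (6T13), of order 72.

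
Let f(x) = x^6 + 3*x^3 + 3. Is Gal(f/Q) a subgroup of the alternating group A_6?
The polynomial is irreducible of degree 6 over Q. Its discriminant is -177147, which is not a perfect square. A Galois group lies in the alternating group exactly when the discriminant is a square in Q, so the Galois group (C_3 x S_3) is not contained in A_6.

No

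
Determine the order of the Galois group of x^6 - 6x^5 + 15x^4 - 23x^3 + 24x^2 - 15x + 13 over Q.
The degree of the splitting field over Q equals the order of the Galois group, so first determine the group. The polynomial f is an irreducible sextic over Q, so G = Gal(f/Q) is one of the 16 transitive subgroups 6T1, ..., 6T16 of S_6. The discriminant of f is -1162261467, which is not a perfect square, so G is not contained in A_6. The transitive groups of degree 6 not contained in A_6 are: C_6 (6T1, order 6), S_3 (6T2, order 6), D_6 (6T3, order 12), C_3 x S_3 (6T5, order 18), A_4 x C_2 (6T6, order 24), S_4 (6T8, order 24), S_3 x S_3 (6T9, order 36), S_4 x C_2 (6T11, order 48), (S_3 x S_3) : C_2 (6T13, order 72), PGL(2,5) (6T14, order 120), S_6 (6T16, order 720). By Dedekind's theorem, for a prime p not dividing disc(f) the degrees of the irreducible factors of f mod p form the cycle type of an element of G. Factoring f modulo the 33 such primes p <= 139 (skipping 3, which divides the discriminant), each new pattern first appears at: mod 2: f = (x^6 + x^4 + x^3 + x + 1), pattern 6; mod 7: f = (x + 2)(x + 4)(x + 5)(x^3 + 4x^2 + 3x + 4), pattern 3+1+1+1; mod 17: f = (x^2 + 4x + 10)(x^2 + 11x + 3)(x^2 + 13x + 1), pattern 2+2+2; mod 19: f = (x^3 + 16x^2 + 3x + 1)(x^3 + 16x^2 + 3x + 13), pattern 3+3; mod 73: f = (x + 26)(x + 34)(x + 48)(x + 49)(x + 60)(x + 69), pattern 1+1+1+1+1+1. No other pattern occurs in this range, so the set of observed cycle types is {6, 3+1+1+1, 2+2+2, 3+3, 1+1+1+1+1+1}. The candidates containing elements of all these cycle types are C_3 x S_3 (6T5) of order 18, S_3 x S_3 (6T9) of order 36, (S_3 x S_3) : C_2 (6T13) of order 72, S_6 (6T16) of order 720; the others are excluded. The observed types are precisely the cycle types that occur in C_3 x S_3 (6T5). Each of the other remaining candidates has further cycle types, and by the Chebotarev density theorem the matching factorization patterns would occur for a proportion of primes equal to their share of the group: S_3 x S_3 (6T9) additionally contains elements of type 2+2+1+1 (9 of its 36 elements, about 25% of primes); (S_3 x S_3) : C_2 (6T13) additionally contains elements of type 4+2, 3+2+1, 2+2+1+1, 2+1+1+1+1 (45 of its 72 elements, about 62% of primes); S_6 (6T16) additionally contains elements of type 5+1, 4+2, 4+1+1, 3+2+1, 2+2+1+1, 2+1+1+1+1 (504 of its 720 elements, about 70% of primes). None of the 33 primes tested shows any such pattern (for each of these groups the chance of that is below 10^-4), which rules them out. Hence G = C_3 x S_3 (6T5), of order 18. The Galois group C_3 x S_3 (6T5) has order 18, so the splitting field has degree 18 over Q.

18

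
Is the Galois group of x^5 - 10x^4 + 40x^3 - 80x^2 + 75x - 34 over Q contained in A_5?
The polynomial is irreducible of degree 5 over Q. Its discriminant is 64000000 = 8000^2, a perfect square. A Galois group lies in the alternating group exactly when the discriminant is a square in Q, so the Galois group (D_5) is contained in A_5.

Yes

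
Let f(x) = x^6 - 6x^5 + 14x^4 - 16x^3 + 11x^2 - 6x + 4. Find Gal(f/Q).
The polynomial f is an irreducible sextic over Q, so G = Gal(f/Q) is one of the 16 transitive subgroups 6T1, ..., 6T16 of S_6. The discriminant of f is -5120000, which is not a perfect square, so G is not contained in A_6. The transitive groups of degree 6 not contained in A_6 are: C_6 (6T1, order 6), S_3 (6T2, order 6), D_6 (6T3, order 12), C_3 x S_3 (6T5, order 18), A_4 x C_2 (6T6, order 24), S_4 (6T8, order 24), S_3 x S_3 (6T9, order 36), S_4 x C_2 (6T11, order 48), (S_3 x S_3) : C_2 (6T13, order 72), PGL(2,5) (6T14, order 120), S_6 (6T16, order 720). By Dedekind's theorem, for a prime p not dividing disc(f) the degrees of the irreducible factors of f mod p form the cycle type of an element of G. Factoring f modulo the 22 such primes p <= 89 (skipping 2, 5, which divide the discriminant), each new pattern first appears at: mod 3: f = (x^3 + x^2 + x + 2)(x^3 + 2x^2 + 2x + 2), pattern 3+3; mod 7: f = (x^2 + 4x + 1)(x^2 + 5x + 3)(x^2 + 6x + 6), pattern 2+2+2; mod 13: f = (x + 3)(x + 8)(x^4 + 9x^3 + 8x^2 + 5x + 11), pattern 4+1+1; mod 43: f = (x + 11)(x + 30)(x^2 + 41x + 5)(x^2 + 41x + 11), pattern 2+2+1+1. No other pattern occurs in this range, so the set of observed cycle types is {3+3, 2+2+2, 4+1+1, 2+2+1+1}. The candidates containing elements of all these cycle types are S_4 (6T8) of order 24, S_4 x C_2 (6T11) of order 48, PGL(2,5) (6T14) of order 120, S_6 (6T16) of order 720; the others are excluded. The observed types are precisely the cycle types that occur in S_4 (6T8) (apart from the identity). Each of the other remaining candidates has further cycle types, and by the Chebotarev density theorem the matching factorization patterns would occur for a proportion of primes equal to their share of the group: S_4 x C_2 (6T11) additionally contains elements of type 6, 4+2, 2+1+1+1+1 (17 of its 48 elements, about 35% of primes); PGL(2,5) (6T14) additionally contains elements of type 6, 5+1 (44 of its 120 elements, about 37% of primes); S_6 (6T16) additionally contains elements of type 6, 5+1, 4+2, 3+2+1, 3+1+1+1, 2+1+1+1+1 (529 of its 720 elements, about 73% of primes). None of the 22 primes tested shows any such pattern (for each of these groups the chance of that is below 10^-4), which rules them out. Hence G = S_4 (6T8), of order 24.

S_4, S_4(6c), the S_4-action on 6 points not in A_6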